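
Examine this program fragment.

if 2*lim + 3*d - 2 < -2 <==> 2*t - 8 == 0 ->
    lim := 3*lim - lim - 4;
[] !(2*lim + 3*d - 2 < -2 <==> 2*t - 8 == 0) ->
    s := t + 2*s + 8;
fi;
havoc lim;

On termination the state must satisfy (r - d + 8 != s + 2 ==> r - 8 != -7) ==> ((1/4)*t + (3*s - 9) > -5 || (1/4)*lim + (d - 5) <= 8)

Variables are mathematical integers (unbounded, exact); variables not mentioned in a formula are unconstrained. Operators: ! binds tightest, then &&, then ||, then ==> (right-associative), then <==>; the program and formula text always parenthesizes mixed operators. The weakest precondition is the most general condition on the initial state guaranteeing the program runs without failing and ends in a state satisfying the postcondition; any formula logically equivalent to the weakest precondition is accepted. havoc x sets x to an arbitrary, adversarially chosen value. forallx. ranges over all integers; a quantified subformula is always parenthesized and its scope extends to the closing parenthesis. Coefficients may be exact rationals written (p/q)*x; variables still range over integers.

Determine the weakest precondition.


Working backward. After the program, the postcondition (r - d + 8 != s + 2 ==> r - 8 != -7) ==> ((1/4)*t + (3*s - 9) > -5 || (1/4)*lim + (d - 5) <= 8) must hold; in canonical form it is (r != d + s - 6 ==> r != 1) ==> (3*s + (1/4)*t > 4 || d + (1/4)*lim <= 13).
Before havoc lim: forall lim_1. ((r != d + s - 6 ==> r != 1) ==> (3*s + (1/4)*t > 4 || d + (1/4)*lim_1 <= 13))
Then branch requires forall lim_1. ((r != d + s - 6 ==> r != 1) ==> (3*s + (1/4)*t > 4 || d + (1/4)*lim_1 <= 13)); else branch requires forall lim_1. ((r != d + 2*s + t + 2 ==> r != 1) ==> (6*s + (13/4)*t > -20 || d + (1/4)*lim_1 <= 13)).
Before the if: ((3*d + 2*lim < 0 <==> 2*t == 8) ==> (forall lim_1. ((r != d + s - 6 ==> r != 1) ==> (3*s + (1/4)*t > 4 || d + (1/4)*lim_1 <= 13)))) && ((!(3*d + 2*lim < 0 <==> 2*t == 8)) ==> (forall lim_1. ((r != d + 2*s + t + 2 ==> r != 1) ==> (6*s + (13/4)*t > -20 || d + (1/4)*lim_1 <= 13))))
Answer: WP = ((3*d + 2*lim < 0 <==> 2*t == 8) ==> (forall lim_1. ((r != d + s - 6 ==> r != 1) ==> (3*s + (1/4)*t > 4 || d + (1/4)*lim_1 <= 13)))) && ((!(3*d + 2*lim < 0 <==> 2*t == 8)) ==> (forall lim_1. ((r != d + 2*s + t + 2 ==> r != 1) ==> (6*s + (13/4)*t > -20 || d + (1/4)*lim_1 <= 13))))


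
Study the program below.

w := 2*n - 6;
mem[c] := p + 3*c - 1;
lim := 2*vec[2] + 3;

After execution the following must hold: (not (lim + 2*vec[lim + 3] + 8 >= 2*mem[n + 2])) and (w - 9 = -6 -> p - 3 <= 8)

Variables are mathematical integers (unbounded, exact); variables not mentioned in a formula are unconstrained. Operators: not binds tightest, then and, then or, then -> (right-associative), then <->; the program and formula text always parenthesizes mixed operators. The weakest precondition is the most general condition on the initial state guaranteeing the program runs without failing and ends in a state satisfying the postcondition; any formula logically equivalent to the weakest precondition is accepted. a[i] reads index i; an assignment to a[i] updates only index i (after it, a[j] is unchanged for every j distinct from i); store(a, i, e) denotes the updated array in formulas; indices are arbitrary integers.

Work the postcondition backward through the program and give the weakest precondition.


Working backward. After the program, the postcondition (not (lim + 2*vec[lim + 3] + 8 >= 2*mem[n + 2])) and (w - 9 = -6 -> p - 3 <= 8) must hold; in canonical form it is (not (2*vec[lim + 3] + lim >= 2*mem[n + 2] - 8)) and (w = 3 -> p <= 11).
Before lim := 2*vec[2] + 3: (not (2*vec[2*vec[2] + 6] + 2*vec[2] >= 2*mem[n + 2] - 11)) and (w = 3 -> p <= 11)
Before mem[c] := p + 3*c - 1: (not (2*vec[2*vec[2] + 6] + 2*vec[2] >= 2*store(mem, c, 3*c + p - 1)[n + 2] - 11)) and (w = 3 -> p <= 11)
Before w := 2*n - 6: (not (2*vec[2*vec[2] + 6] + 2*vec[2] >= 2*store(mem, c, 3*c + p - 1)[n + 2] - 11)) and (2*n = 9 -> p <= 11)
Answer: WP = (not (2*vec[2*vec[2] + 6] + 2*vec[2] >= 2*store(mem, c, 3*c + p - 1)[n + 2] - 11)) and (2*n = 9 -> p <= 11)


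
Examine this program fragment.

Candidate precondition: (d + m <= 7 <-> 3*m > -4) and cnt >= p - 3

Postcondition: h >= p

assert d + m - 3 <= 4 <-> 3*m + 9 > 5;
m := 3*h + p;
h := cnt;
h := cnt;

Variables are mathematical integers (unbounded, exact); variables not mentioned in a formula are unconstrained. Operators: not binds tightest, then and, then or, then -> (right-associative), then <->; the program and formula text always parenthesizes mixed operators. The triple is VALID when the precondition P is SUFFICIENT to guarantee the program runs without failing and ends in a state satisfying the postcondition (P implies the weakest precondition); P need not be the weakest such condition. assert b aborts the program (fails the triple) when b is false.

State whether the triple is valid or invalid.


Working backward. After the program, h >= p must hold.
Before h := cnt: cnt >= p
Before h := cnt: cnt >= p
Before m := 3*h + p: cnt >= p
Before assert d + m - 3 <= 4 <-> 3*m + 9 > 5: (d + m <= 7 <-> 3*m > -4) and cnt >= p
The weakest precondition is (d + m <= 7 <-> 3*m > -4) and cnt >= p.
Check whether (d + m <= 7 <-> 3*m > -4) and cnt >= p - 3 implies it.
Countermodel: at the initial state cnt = -1, d = 10, m = -2, p = 0, the precondition holds but the weakest precondition fails.
Answer: invalid


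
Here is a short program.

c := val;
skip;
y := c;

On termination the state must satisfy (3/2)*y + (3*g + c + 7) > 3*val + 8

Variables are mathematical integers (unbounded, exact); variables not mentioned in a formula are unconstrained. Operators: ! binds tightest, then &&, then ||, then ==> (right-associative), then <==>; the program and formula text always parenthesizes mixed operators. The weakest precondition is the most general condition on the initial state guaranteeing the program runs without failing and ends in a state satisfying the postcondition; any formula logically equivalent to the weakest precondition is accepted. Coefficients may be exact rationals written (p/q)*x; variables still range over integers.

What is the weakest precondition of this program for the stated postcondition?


Working backward. After the program, the postcondition (3/2)*y + (3*g + c + 7) > 3*val + 8 must hold; in canonical form it is c + 3*g + (3/2)*y > 3*val + 1.
Before y := c: (5/2)*c + 3*g > 3*val + 1
Before skip: (5/2)*c + 3*g > 3*val + 1
Before c := val: 3*g > (1/2)*val + 1
Answer: WP = 3*g > (1/2)*val + 1


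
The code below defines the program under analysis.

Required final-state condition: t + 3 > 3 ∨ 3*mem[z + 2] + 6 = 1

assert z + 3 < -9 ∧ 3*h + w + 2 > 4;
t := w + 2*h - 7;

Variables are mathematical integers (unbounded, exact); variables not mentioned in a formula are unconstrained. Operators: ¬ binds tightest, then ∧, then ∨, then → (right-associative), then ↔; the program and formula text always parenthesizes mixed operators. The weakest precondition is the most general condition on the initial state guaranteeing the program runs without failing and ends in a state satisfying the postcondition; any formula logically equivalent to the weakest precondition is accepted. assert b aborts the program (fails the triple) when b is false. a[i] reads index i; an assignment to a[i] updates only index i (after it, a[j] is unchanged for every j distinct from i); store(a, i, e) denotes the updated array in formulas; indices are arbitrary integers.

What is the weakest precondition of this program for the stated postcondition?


Working backward. After the program, the postcondition t + 3 > 3 ∨ 3*mem[z + 2] + 6 = 1 must hold; in canonical form it is t > 0 ∨ 3*mem[z + 2] = -5.
Before t := w + 2*h - 7: 2*h + w > 7 ∨ 3*mem[z + 2] = -5
Before assert z + 3 < -9 ∧ 3*h + w + 2 > 4: z < -12 ∧ 3*h + w > 2 ∧ (2*h + w > 7 ∨ 3*mem[z + 2] = -5)
Answer: WP = z < -12 ∧ 3*h + w > 2 ∧ (2*h + w > 7 ∨ 3*mem[z + 2] = -5)


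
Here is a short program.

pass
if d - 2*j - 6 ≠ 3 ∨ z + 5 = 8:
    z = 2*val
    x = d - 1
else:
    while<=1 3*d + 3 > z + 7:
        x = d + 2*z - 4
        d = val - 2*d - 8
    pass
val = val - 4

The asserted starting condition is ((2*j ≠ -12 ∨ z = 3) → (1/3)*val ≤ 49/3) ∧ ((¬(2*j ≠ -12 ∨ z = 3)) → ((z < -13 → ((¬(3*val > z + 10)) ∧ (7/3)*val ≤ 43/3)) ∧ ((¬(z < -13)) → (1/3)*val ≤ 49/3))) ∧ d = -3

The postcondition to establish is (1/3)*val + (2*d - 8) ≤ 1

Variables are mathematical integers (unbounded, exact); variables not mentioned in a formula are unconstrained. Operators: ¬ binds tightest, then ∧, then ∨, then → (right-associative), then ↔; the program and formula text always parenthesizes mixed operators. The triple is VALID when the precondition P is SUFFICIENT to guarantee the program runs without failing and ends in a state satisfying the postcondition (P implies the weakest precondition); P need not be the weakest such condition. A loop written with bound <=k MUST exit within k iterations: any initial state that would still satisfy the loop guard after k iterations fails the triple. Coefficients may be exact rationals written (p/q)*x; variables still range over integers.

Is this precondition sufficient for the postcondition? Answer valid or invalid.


Working backward. After the program, the postcondition (1/3)*val + (2*d - 8) ≤ 1 must hold; in canonical form it is 2*d + (1/3)*val ≤ 9.
Before val := val - 4: 2*d + (1/3)*val ≤ 31/3
Then branch requires 2*d + (1/3)*val ≤ 31/3; else branch requires (3*d > z + 4 → ((¬(3*val > 6*d + z + 28)) ∧ (7/3)*val ≤ 4*d + 79/3)) ∧ ((¬(3*d > z + 4)) → 2*d + (1/3)*val ≤ 31/3).
Before the if: ((d ≠ 2*j + 9 ∨ z = 3) → 2*d + (1/3)*val ≤ 31/3) ∧ ((¬(d ≠ 2*j + 9 ∨ z = 3)) → ((3*d > z + 4 → ((¬(3*val > 6*d + z + 28)) ∧ (7/3)*val ≤ 4*d + 79/3)) ∧ ((¬(3*d > z + 4)) → 2*d + (1/3)*val ≤ 31/3)))
Before skip: ((d ≠ 2*j + 9 ∨ z = 3) → 2*d + (1/3)*val ≤ 31/3) ∧ ((¬(d ≠ 2*j + 9 ∨ z = 3)) → ((3*d > z + 4 → ((¬(3*val > 6*d + z + 28)) ∧ (7/3)*val ≤ 4*d + 79/3)) ∧ ((¬(3*d > z + 4)) → 2*d + (1/3)*val ≤ 31/3)))
The weakest precondition is ((d ≠ 2*j + 9 ∨ z = 3) → 2*d + (1/3)*val ≤ 31/3) ∧ ((¬(d ≠ 2*j + 9 ∨ z = 3)) → ((3*d > z + 4 → ((¬(3*val > 6*d + z + 28)) ∧ (7/3)*val ≤ 4*d + 79/3)) ∧ ((¬(3*d > z + 4)) → 2*d + (1/3)*val ≤ 31/3))).
Check whether ((2*j ≠ -12 ∨ z = 3) → (1/3)*val ≤ 49/3) ∧ ((¬(2*j ≠ -12 ∨ z = 3)) → ((z < -13 → ((¬(3*val > z + 10)) ∧ (7/3)*val ≤ 43/3)) ∧ ((¬(z < -13)) → (1/3)*val ≤ 49/3))) ∧ d = -3 implies it.
Every state satisfying the precondition satisfies the weakest precondition: the implication holds.
Answer: valid


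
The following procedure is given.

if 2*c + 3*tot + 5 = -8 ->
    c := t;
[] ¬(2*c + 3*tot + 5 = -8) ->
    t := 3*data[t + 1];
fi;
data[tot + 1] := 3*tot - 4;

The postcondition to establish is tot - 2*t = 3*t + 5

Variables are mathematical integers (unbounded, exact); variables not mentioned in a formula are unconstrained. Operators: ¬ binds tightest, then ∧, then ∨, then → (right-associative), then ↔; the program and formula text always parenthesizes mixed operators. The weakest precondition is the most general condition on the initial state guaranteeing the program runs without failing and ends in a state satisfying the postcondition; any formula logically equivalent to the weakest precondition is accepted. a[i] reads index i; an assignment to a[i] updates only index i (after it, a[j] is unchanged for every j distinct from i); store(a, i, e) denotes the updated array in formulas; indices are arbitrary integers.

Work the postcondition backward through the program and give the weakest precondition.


Working backward. After the program, the postcondition tot - 2*t = 3*t + 5 must hold; in canonical form it is tot = 5*t + 5.
Before data[tot + 1] := 3*tot - 4: tot = 5*t + 5
Then branch requires tot = 5*t + 5; else branch requires tot = 15*data[t + 1] + 5.
Before the if: (2*c + 3*tot = -13 → tot = 5*t + 5) ∧ ((¬(2*c + 3*tot = -13)) → tot = 15*data[t + 1] + 5)
Answer: WP = (2*c + 3*tot = -13 → tot = 5*t + 5) ∧ ((¬(2*c + 3*tot = -13)) → tot = 15*data[t + 1] + 5)


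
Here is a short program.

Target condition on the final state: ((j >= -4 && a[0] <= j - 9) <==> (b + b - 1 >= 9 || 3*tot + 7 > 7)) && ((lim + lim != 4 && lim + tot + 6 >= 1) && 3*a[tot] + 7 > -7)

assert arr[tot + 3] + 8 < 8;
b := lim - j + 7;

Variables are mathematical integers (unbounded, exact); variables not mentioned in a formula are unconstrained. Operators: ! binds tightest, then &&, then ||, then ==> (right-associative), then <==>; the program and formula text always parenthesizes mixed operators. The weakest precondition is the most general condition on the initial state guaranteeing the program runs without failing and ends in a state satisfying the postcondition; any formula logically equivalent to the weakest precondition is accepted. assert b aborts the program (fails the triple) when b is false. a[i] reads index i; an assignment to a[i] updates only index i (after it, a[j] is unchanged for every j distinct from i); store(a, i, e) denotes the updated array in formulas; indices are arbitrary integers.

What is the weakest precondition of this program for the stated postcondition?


Working backward. After the program, the postcondition ((j >= -4 && a[0] <= j - 9) <==> (b + b - 1 >= 9 || 3*tot + 7 > 7)) && ((lim + lim != 4 && lim + tot + 6 >= 1) && 3*a[tot] + 7 > -7) must hold; in canonical form it is ((j >= -4 && a[0] <= j - 9) <==> (2*b >= 10 || 3*tot > 0)) && 2*lim != 4 && lim + tot >= -5 && 3*a[tot] > -14.
Before b := lim - j + 7: ((j >= -4 && a[0] <= j - 9) <==> (2*lim >= 2*j - 4 || 3*tot > 0)) && 2*lim != 4 && lim + tot >= -5 && 3*a[tot] > -14
Before assert arr[tot + 3] + 8 < 8: arr[tot + 3] < 0 && ((j >= -4 && a[0] <= j - 9) <==> (2*lim >= 2*j - 4 || 3*tot > 0)) && 2*lim != 4 && lim + tot >= -5 && 3*a[tot] > -14
Answer: WP = arr[tot + 3] < 0 && ((j >= -4 && a[0] <= j - 9) <==> (2*lim >= 2*j - 4 || 3*tot > 0)) && 2*lim != 4 && lim + tot >= -5 && 3*a[tot] > -14


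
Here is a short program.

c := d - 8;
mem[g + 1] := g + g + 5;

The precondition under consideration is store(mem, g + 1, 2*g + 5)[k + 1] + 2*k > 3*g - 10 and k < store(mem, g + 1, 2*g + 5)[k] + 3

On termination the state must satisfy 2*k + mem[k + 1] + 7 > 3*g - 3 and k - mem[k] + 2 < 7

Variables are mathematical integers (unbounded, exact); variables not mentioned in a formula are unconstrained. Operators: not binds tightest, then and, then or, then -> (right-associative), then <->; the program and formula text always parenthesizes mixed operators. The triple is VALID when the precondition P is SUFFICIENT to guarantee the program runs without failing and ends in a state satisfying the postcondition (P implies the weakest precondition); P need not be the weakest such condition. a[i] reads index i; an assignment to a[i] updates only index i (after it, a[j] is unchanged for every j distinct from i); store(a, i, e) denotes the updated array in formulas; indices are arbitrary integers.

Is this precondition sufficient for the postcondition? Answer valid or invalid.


Working backward. After the program, the postcondition 2*k + mem[k + 1] + 7 > 3*g - 3 and k - mem[k] + 2 < 7 must hold; in canonical form it is mem[k + 1] + 2*k > 3*g - 10 and k < mem[k] + 5.
Before mem[g + 1] := g + g + 5: store(mem, g + 1, 2*g + 5)[k + 1] + 2*k > 3*g - 10 and k < store(mem, g + 1, 2*g + 5)[k] + 5
Before c := d - 8: store(mem, g + 1, 2*g + 5)[k + 1] + 2*k > 3*g - 10 and k < store(mem, g + 1, 2*g + 5)[k] + 5
The weakest precondition is store(mem, g + 1, 2*g + 5)[k + 1] + 2*k > 3*g - 10 and k < store(mem, g + 1, 2*g + 5)[k] + 5.
Check whether store(mem, g + 1, 2*g + 5)[k + 1] + 2*k > 3*g - 10 and k < store(mem, g + 1, 2*g + 5)[k] + 3 implies it.
Every state satisfying the precondition satisfies the weakest precondition: the implication holds.
Answer: valid


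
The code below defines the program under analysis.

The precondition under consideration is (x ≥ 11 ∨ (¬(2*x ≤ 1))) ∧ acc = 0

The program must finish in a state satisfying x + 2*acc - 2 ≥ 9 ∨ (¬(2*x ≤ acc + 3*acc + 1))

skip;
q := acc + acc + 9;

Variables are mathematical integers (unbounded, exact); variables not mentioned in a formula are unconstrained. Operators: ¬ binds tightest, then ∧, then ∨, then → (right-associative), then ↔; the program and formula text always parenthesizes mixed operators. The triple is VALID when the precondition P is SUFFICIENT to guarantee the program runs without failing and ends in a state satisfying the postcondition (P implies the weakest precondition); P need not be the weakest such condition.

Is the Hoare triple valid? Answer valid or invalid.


Working backward. After the program, the postcondition x + 2*acc - 2 ≥ 9 ∨ (¬(2*x ≤ acc + 3*acc + 1)) must hold; in canonical form it is 2*acc + x ≥ 11 ∨ (¬(2*x ≤ 4*acc + 1)).
Before q := acc + acc + 9: 2*acc + x ≥ 11 ∨ (¬(2*x ≤ 4*acc + 1))
Before skip: 2*acc + x ≥ 11 ∨ (¬(2*x ≤ 4*acc + 1))
The weakest precondition is 2*acc + x ≥ 11 ∨ (¬(2*x ≤ 4*acc + 1)).
Check whether (x ≥ 11 ∨ (¬(2*x ≤ 1))) ∧ acc = 0 implies it.
Every state satisfying the precondition satisfies the weakest precondition: the implication holds.
Answer: valid


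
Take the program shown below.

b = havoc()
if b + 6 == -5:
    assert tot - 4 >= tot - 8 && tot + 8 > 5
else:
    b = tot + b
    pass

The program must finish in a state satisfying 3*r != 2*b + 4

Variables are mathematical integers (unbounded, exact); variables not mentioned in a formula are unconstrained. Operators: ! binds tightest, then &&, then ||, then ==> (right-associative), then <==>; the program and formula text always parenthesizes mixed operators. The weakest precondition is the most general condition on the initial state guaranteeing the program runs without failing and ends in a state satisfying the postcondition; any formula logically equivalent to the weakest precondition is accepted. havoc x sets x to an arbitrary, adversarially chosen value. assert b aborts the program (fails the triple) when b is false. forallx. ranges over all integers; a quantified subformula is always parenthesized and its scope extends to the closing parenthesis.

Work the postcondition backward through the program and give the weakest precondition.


Working backward. After the program, 3*r != 2*b + 4 must hold.
Then branch requires tot > -3 && 3*r != 2*b + 4; else branch requires 3*r != 2*b + 2*tot + 4.
Before the if: (b == -11 ==> (tot > -3 && 3*r != 2*b + 4)) && ((!(b == -11)) ==> 3*r != 2*b + 2*tot + 4)
Before havoc b: forall b_1. ((b_1 == -11 ==> (tot > -3 && 3*r != 2*b_1 + 4)) && ((!(b_1 == -11)) ==> 3*r != 2*b_1 + 2*tot + 4))
Answer: WP = forall b_1. ((b_1 == -11 ==> (tot > -3 && 3*r != 2*b_1 + 4)) && ((!(b_1 == -11)) ==> 3*r != 2*b_1 + 2*tot + 4))


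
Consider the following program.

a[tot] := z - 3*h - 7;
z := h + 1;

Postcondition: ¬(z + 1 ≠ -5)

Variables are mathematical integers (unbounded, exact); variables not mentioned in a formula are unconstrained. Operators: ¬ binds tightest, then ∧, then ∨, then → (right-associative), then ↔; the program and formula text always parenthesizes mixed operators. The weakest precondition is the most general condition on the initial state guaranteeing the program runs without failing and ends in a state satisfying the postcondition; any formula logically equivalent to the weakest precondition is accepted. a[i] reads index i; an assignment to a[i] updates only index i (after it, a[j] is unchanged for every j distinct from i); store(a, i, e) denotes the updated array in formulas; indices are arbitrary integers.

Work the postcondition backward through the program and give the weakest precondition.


Working backward. After the program, the postcondition ¬(z + 1 ≠ -5) must hold; in canonical form it is ¬(z ≠ -6).
Before z := h + 1: ¬(h ≠ -7)
Before a[tot] := z - 3*h - 7: ¬(h ≠ -7)
Answer: WP = ¬(h ≠ -7)


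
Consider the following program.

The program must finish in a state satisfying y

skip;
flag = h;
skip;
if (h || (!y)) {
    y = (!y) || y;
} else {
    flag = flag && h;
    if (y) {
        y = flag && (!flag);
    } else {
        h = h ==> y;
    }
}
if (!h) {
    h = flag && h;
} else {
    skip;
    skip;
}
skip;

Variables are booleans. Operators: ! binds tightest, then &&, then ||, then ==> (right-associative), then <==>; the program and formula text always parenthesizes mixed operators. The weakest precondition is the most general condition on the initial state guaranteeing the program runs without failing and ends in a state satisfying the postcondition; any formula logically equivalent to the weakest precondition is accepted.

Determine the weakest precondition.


Working backward. After the program, y must hold.
Before skip: y
Then branch requires y; else branch requires y.
Before the if: ((!h) ==> y) && (h ==> y)
Then branch requires true; else branch requires (y ==> (((!h) ==> (flag && h && (!(flag && h)))) && (h ==> (flag && h && (!(flag && h)))))) && ((!y) ==> (((!(h ==> y)) ==> y) && ((h ==> y) ==> y))).
Before the if: (!(h || (!y))) ==> ((y ==> (((!h) ==> (flag && h && (!(flag && h)))) && (h ==> (flag && h && (!(flag && h)))))) && ((!y) ==> (((!(h ==> y)) ==> y) && ((h ==> y) ==> y))))
Before skip: (!(h || (!y))) ==> ((y ==> (((!h) ==> (flag && h && (!(flag && h)))) && (h ==> (flag && h && (!(flag && h)))))) && ((!y) ==> (((!(h ==> y)) ==> y) && ((h ==> y) ==> y))))
Before flag := h: (!(h || (!y))) ==> ((!y) && ((!y) ==> (((!(h ==> y)) ==> y) && ((h ==> y) ==> y))))
Before skip: (!(h || (!y))) ==> ((!y) && ((!y) ==> (((!(h ==> y)) ==> y) && ((h ==> y) ==> y))))
Answer: WP = (!(h || (!y))) ==> ((!y) && ((!y) ==> (((!(h ==> y)) ==> y) && ((h ==> y) ==> y))))


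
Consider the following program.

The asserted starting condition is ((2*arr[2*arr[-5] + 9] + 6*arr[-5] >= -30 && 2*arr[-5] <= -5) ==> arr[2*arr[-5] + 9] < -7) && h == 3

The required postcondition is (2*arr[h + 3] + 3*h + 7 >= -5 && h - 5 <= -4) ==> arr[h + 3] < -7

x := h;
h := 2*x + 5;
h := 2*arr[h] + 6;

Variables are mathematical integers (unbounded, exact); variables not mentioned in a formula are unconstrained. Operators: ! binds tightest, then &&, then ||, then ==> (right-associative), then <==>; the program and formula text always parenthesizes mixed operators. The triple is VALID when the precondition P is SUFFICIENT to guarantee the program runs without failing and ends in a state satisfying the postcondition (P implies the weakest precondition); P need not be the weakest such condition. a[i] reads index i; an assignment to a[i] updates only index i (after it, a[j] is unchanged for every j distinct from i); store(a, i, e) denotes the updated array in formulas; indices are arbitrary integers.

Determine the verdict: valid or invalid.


Working backward. After the program, the postcondition (2*arr[h + 3] + 3*h + 7 >= -5 && h - 5 <= -4) ==> arr[h + 3] < -7 must hold; in canonical form it is (2*arr[h + 3] + 3*h >= -12 && h <= 1) ==> arr[h + 3] < -7.
Before h := 2*arr[h] + 6: (2*arr[2*arr[h] + 9] + 6*arr[h] >= -30 && 2*arr[h] <= -5) ==> arr[2*arr[h] + 9] < -7
Before h := 2*x + 5: (2*arr[2*arr[2*x + 5] + 9] + 6*arr[2*x + 5] >= -30 && 2*arr[2*x + 5] <= -5) ==> arr[2*arr[2*x + 5] + 9] < -7
Before x := h: (2*arr[2*arr[2*h + 5] + 9] + 6*arr[2*h + 5] >= -30 && 2*arr[2*h + 5] <= -5) ==> arr[2*arr[2*h + 5] + 9] < -7
The weakest precondition is (2*arr[2*arr[2*h + 5] + 9] + 6*arr[2*h + 5] >= -30 && 2*arr[2*h + 5] <= -5) ==> arr[2*arr[2*h + 5] + 9] < -7.
Check whether ((2*arr[2*arr[-5] + 9] + 6*arr[-5] >= -30 && 2*arr[-5] <= -5) ==> arr[2*arr[-5] + 9] < -7) && h == 3 implies it.
Countermodel: at the initial state arr = {[-5] = 0, [3] = 15215, [9] = -16, [11] = -3, elsewhere 15215}, h = 3, the precondition holds but the weakest precondition fails.
Answer: invalid


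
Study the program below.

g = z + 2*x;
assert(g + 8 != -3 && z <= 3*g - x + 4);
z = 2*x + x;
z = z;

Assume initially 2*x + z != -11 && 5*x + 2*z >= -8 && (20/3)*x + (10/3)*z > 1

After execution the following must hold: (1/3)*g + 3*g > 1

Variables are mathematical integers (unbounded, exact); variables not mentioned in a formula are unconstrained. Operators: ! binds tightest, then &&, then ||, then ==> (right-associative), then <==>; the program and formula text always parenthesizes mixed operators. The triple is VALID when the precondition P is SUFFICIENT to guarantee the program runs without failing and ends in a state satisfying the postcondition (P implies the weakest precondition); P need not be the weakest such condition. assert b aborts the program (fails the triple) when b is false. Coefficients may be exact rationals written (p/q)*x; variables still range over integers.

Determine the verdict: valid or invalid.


Working backward. After the program, the postcondition (1/3)*g + 3*g > 1 must hold; in canonical form it is (10/3)*g > 1.
Before z := z: (10/3)*g > 1
Before z := 2*x + x: (10/3)*g > 1
Before assert g + 8 != -3 && z <= 3*g - x + 4: g != -11 && x + z <= 3*g + 4 && (10/3)*g > 1
Before g := z + 2*x: 2*x + z != -11 && 5*x + 2*z >= -4 && (20/3)*x + (10/3)*z > 1
The weakest precondition is 2*x + z != -11 && 5*x + 2*z >= -4 && (20/3)*x + (10/3)*z > 1.
Check whether 2*x + z != -11 && 5*x + 2*z >= -8 && (20/3)*x + (10/3)*z > 1 implies it.
Countermodel: at the initial state x = -7, z = 15, the precondition holds but the weakest precondition fails.
Answer: invalid


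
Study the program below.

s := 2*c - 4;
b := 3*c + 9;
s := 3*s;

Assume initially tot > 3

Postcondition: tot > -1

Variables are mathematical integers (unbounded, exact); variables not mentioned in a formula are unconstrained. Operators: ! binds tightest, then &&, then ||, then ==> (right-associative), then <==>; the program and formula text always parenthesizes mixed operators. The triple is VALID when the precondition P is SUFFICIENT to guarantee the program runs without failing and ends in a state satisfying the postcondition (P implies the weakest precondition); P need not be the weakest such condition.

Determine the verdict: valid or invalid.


Working backward. After the program, tot > -1 must hold.
Before s := 3*s: tot > -1
Before b := 3*c + 9: tot > -1
Before s := 2*c - 4: tot > -1
The weakest precondition is tot > -1.
Check whether tot > 3 implies it.
Every state satisfying the precondition satisfies the weakest precondition: the implication holds.
Answer: valid


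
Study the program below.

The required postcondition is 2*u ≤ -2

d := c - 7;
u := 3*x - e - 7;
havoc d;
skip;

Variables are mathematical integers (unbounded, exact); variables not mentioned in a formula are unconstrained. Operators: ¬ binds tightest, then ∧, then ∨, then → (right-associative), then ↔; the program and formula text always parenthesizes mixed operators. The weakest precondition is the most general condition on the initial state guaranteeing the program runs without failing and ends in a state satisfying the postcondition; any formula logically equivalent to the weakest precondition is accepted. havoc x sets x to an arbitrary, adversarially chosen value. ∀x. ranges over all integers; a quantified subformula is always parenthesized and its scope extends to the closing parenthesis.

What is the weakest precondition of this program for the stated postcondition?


Working backward. After the program, 2*u ≤ -2 must hold.
Before skip: 2*u ≤ -2
Before havoc d: 2*u ≤ -2
Before u := 3*x - e - 7: 6*x ≤ 2*e + 12
Before d := c - 7: 6*x ≤ 2*e + 12
Answer: WP = 6*x ≤ 2*e + 12


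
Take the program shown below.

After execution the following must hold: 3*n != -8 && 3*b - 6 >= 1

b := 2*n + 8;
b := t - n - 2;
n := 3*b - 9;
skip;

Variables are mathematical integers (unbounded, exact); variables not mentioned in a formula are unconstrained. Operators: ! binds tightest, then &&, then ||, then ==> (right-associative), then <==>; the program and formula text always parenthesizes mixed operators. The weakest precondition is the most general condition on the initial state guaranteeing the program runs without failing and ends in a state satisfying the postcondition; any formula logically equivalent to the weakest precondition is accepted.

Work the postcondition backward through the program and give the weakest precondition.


Working backward. After the program, the postcondition 3*n != -8 && 3*b - 6 >= 1 must hold; in canonical form it is 3*n != -8 && 3*b >= 7.
Before skip: 3*n != -8 && 3*b >= 7
Before n := 3*b - 9: 9*b != 19 && 3*b >= 7
Before b := t - n - 2: 9*t != 9*n + 37 && 3*t >= 3*n + 13
Before b := 2*n + 8: 9*t != 9*n + 37 && 3*t >= 3*n + 13
Answer: WP = 9*t != 9*n + 37 && 3*t >= 3*n + 13


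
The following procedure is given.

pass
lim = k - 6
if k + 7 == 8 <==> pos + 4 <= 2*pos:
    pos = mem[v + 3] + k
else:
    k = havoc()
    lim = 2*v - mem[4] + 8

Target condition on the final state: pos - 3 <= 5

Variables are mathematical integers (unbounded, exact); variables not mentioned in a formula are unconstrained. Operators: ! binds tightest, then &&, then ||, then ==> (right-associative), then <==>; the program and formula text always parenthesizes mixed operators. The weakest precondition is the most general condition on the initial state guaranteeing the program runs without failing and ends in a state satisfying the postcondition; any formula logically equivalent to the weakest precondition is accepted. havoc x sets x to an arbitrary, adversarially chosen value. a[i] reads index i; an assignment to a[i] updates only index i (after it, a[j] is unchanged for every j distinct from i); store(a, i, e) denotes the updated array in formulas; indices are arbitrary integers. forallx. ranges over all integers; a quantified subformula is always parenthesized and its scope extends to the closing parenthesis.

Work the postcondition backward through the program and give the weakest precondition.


Working backward. After the program, the postcondition pos - 3 <= 5 must hold; in canonical form it is pos <= 8.
Then branch requires mem[v + 3] + k <= 8; else branch requires pos <= 8.
Before the if: ((k == 1 <==> pos >= 4) ==> mem[v + 3] + k <= 8) && ((!(k == 1 <==> pos >= 4)) ==> pos <= 8)
Before lim := k - 6: ((k == 1 <==> pos >= 4) ==> mem[v + 3] + k <= 8) && ((!(k == 1 <==> pos >= 4)) ==> pos <= 8)
Before skip: ((k == 1 <==> pos >= 4) ==> mem[v + 3] + k <= 8) && ((!(k == 1 <==> pos >= 4)) ==> pos <= 8)
Answer: WP = ((k == 1 <==> pos >= 4) ==> mem[v + 3] + k <= 8) && ((!(k == 1 <==> pos >= 4)) ==> pos <= 8)


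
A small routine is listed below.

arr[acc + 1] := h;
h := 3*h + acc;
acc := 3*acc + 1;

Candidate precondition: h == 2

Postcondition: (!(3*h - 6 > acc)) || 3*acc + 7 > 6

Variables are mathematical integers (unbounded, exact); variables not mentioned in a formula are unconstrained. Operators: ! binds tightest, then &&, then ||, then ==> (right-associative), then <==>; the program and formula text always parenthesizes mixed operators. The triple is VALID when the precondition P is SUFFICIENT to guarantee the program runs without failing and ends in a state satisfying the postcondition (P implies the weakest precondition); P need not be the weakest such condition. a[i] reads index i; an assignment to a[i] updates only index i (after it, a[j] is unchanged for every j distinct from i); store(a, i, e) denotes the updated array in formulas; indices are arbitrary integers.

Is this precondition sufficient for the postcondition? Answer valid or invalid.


Working backward. After the program, the postcondition (!(3*h - 6 > acc)) || 3*acc + 7 > 6 must hold; in canonical form it is (!(3*h > acc + 6)) || 3*acc > -1.
Before acc := 3*acc + 1: (!(3*h > 3*acc + 7)) || 9*acc > -4
Before h := 3*h + acc: (!(9*h > 7)) || 9*acc > -4
Before arr[acc + 1] := h: (!(9*h > 7)) || 9*acc > -4
The weakest precondition is (!(9*h > 7)) || 9*acc > -4.
Check whether h == 2 implies it.
Countermodel: at the initial state acc = -1, h = 2, the precondition holds but the weakest precondition fails.
Answer: invalid


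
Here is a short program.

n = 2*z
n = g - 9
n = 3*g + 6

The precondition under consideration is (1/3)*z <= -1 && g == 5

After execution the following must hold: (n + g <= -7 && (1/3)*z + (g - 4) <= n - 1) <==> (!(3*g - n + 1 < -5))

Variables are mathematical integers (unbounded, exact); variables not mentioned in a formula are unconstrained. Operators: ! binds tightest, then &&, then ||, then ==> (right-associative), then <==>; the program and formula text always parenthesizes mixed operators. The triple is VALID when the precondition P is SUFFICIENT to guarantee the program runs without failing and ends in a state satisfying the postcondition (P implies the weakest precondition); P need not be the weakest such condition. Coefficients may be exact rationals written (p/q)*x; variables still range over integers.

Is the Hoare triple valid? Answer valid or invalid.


Working backward. After the program, the postcondition (n + g <= -7 && (1/3)*z + (g - 4) <= n - 1) <==> (!(3*g - n + 1 < -5)) must hold; in canonical form it is (g + n <= -7 && g + (1/3)*z <= n + 3) <==> (!(3*g < n - 6)).
Before n := 3*g + 6: 4*g <= -13 && (1/3)*z <= 2*g + 9
Before n := g - 9: 4*g <= -13 && (1/3)*z <= 2*g + 9
Before n := 2*z: 4*g <= -13 && (1/3)*z <= 2*g + 9
The weakest precondition is 4*g <= -13 && (1/3)*z <= 2*g + 9.
Check whether (1/3)*z <= -1 && g == 5 implies it.
Countermodel: at the initial state g = 5, z = -3, the precondition holds but the weakest precondition fails.
Answer: invalid


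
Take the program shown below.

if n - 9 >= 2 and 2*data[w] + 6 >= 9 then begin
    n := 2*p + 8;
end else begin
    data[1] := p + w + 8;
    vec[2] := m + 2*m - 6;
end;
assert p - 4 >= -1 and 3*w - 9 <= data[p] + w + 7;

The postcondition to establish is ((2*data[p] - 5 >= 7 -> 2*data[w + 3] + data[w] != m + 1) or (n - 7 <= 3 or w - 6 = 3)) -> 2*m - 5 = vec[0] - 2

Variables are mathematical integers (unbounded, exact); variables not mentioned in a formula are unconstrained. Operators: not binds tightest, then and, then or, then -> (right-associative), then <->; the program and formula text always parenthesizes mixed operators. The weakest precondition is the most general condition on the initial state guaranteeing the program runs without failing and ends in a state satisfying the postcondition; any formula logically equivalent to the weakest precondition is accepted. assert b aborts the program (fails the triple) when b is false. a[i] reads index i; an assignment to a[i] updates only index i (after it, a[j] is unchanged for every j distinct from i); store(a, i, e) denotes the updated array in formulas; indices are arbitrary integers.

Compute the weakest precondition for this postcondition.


Working backward. After the program, the postcondition ((2*data[p] - 5 >= 7 -> 2*data[w + 3] + data[w] != m + 1) or (n - 7 <= 3 or w - 6 = 3)) -> 2*m - 5 = vec[0] - 2 must hold; in canonical form it is ((2*data[p] >= 12 -> 2*data[w + 3] + data[w] != m + 1) or n <= 10 or w = 9) -> 2*m = vec[0] + 3.
Before assert p - 4 >= -1 and 3*w - 9 <= data[p] + w + 7: p >= 3 and 2*w <= data[p] + 16 and (((2*data[p] >= 12 -> 2*data[w + 3] + data[w] != m + 1) or n <= 10 or w = 9) -> 2*m = vec[0] + 3)
Then branch requires p >= 3 and 2*w <= data[p] + 16 and (((2*data[p] >= 12 -> 2*data[w + 3] + data[w] != m + 1) or 2*p <= 2 or w = 9) -> 2*m = vec[0] + 3); else branch requires p >= 3 and 2*w <= store(data, 1, p + w + 8)[p] + 16 and (((2*store(data, 1, p + w + 8)[p] >= 12 -> 2*store(data, 1, p + w + 8)[w + 3] + store(data, 1, p + w + 8)[w] != m + 1) or n <= 10 or w = 9) -> 2*m = vec[0] + 3).
Before the if: ((n >= 11 and 2*data[w] >= 3) -> (p >= 3 and 2*w <= data[p] + 16 and (((2*data[p] >= 12 -> 2*data[w + 3] + data[w] != m + 1) or 2*p <= 2 or w = 9) -> 2*m = vec[0] + 3))) and ((not (n >= 11 and 2*data[w] >= 3)) -> (p >= 3 and 2*w <= store(data, 1, p + w + 8)[p] + 16 and (((2*store(data, 1, p + w + 8)[p] >= 12 -> 2*store(data, 1, p + w + 8)[w + 3] + store(data, 1, p + w + 8)[w] != m + 1) or n <= 10 or w = 9) -> 2*m = vec[0] + 3)))
Answer: WP = ((n >= 11 and 2*data[w] >= 3) -> (p >= 3 and 2*w <= data[p] + 16 and (((2*data[p] >= 12 -> 2*data[w + 3] + data[w] != m + 1) or 2*p <= 2 or w = 9) -> 2*m = vec[0] + 3))) and ((not (n >= 11 and 2*data[w] >= 3)) -> (p >= 3 and 2*w <= store(data, 1, p + w + 8)[p] + 16 and (((2*store(data, 1, p + w + 8)[p] >= 12 -> 2*store(data, 1, p + w + 8)[w + 3] + store(data, 1, p + w + 8)[w] != m + 1) or n <= 10 or w = 9) -> 2*m = vec[0] + 3)))


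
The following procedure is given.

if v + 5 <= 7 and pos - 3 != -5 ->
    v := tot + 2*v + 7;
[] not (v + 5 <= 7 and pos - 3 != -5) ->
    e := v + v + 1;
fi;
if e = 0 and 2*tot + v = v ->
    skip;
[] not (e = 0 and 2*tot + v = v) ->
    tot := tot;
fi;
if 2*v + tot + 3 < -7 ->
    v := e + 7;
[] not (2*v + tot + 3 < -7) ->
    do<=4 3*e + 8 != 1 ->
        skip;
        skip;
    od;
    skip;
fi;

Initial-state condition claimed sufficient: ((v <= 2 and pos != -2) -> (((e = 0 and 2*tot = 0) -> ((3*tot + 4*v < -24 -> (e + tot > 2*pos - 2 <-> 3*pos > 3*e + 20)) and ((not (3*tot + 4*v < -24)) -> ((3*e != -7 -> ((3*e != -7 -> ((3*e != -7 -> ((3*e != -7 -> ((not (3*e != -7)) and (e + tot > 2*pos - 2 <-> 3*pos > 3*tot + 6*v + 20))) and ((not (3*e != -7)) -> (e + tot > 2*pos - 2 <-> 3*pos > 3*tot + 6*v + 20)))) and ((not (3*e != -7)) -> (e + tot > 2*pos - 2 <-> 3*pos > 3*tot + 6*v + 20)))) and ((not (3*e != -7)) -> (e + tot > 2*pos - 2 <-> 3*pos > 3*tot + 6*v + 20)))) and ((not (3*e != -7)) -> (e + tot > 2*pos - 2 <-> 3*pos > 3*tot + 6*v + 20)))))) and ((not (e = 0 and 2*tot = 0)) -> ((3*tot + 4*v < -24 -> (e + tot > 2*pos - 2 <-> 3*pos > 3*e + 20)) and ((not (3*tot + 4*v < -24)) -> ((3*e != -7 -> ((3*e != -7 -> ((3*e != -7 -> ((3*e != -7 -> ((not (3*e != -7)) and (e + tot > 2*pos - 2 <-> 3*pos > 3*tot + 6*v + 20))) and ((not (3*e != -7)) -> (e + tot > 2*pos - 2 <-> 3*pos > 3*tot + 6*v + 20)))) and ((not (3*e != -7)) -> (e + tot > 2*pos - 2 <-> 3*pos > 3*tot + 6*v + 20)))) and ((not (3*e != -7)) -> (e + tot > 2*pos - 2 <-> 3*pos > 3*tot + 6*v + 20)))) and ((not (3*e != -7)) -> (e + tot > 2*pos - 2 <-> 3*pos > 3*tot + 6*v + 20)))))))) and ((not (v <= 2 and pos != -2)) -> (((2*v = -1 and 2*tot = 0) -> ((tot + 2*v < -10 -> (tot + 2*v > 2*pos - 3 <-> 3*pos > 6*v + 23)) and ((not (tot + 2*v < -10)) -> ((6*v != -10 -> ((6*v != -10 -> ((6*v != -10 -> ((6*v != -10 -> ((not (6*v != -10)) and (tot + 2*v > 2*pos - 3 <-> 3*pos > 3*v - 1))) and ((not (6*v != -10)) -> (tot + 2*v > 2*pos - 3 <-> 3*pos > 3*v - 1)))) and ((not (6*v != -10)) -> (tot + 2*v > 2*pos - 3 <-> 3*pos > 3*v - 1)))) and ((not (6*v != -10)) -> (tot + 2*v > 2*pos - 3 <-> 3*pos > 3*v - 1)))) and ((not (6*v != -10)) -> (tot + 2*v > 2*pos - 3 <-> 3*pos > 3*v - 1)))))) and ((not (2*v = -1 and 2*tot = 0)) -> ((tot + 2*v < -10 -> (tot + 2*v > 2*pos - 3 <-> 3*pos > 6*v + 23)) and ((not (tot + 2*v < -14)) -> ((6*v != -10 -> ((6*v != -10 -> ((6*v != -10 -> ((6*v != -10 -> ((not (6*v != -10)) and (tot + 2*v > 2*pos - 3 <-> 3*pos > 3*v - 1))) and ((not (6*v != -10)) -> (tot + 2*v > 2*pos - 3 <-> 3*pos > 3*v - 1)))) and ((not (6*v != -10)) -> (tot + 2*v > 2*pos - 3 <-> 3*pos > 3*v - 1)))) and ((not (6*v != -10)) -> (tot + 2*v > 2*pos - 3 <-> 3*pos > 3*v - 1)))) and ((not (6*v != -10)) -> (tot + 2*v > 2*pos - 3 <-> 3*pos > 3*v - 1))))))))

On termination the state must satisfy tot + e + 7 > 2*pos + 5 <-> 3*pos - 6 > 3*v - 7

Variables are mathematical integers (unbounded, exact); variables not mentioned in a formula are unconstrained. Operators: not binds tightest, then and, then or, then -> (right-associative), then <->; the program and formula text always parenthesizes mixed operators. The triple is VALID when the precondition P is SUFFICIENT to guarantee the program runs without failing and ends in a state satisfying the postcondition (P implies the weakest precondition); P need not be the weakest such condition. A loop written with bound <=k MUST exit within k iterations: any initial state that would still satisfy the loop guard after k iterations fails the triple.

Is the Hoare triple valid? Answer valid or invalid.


Working backward. After the program, the postcondition tot + e + 7 > 2*pos + 5 <-> 3*pos - 6 > 3*v - 7 must hold; in canonical form it is e + tot > 2*pos - 2 <-> 3*pos > 3*v - 1.
Then branch requires e + tot > 2*pos - 2 <-> 3*pos > 3*e + 20; else branch requires (3*e != -7 -> ((3*e != -7 -> ((3*e != -7 -> ((3*e != -7 -> ((not (3*e != -7)) and (e + tot > 2*pos - 2 <-> 3*pos > 3*v - 1))) and ((not (3*e != -7)) -> (e + tot > 2*pos - 2 <-> 3*pos > 3*v - 1)))) and ((not (3*e != -7)) -> (e + tot > 2*pos - 2 <-> 3*pos > 3*v - 1)))) and ((not (3*e != -7)) -> (e + tot > 2*pos - 2 <-> 3*pos > 3*v - 1)))) and ((not (3*e != -7)) -> (e + tot > 2*pos - 2 <-> 3*pos > 3*v - 1)).
Before the if: (tot + 2*v < -10 -> (e + tot > 2*pos - 2 <-> 3*pos > 3*e + 20)) and ((not (tot + 2*v < -10)) -> ((3*e != -7 -> ((3*e != -7 -> ((3*e != -7 -> ((3*e != -7 -> ((not (3*e != -7)) and (e + tot > 2*pos - 2 <-> 3*pos > 3*v - 1))) and ((not (3*e != -7)) -> (e + tot > 2*pos - 2 <-> 3*pos > 3*v - 1)))) and ((not (3*e != -7)) -> (e + tot > 2*pos - 2 <-> 3*pos > 3*v - 1)))) and ((not (3*e != -7)) -> (e + tot > 2*pos - 2 <-> 3*pos > 3*v - 1)))) and ((not (3*e != -7)) -> (e + tot > 2*pos - 2 <-> 3*pos > 3*v - 1))))
Then branch requires (tot + 2*v < -10 -> (e + tot > 2*pos - 2 <-> 3*pos > 3*e + 20)) and ((not (tot + 2*v < -10)) -> ((3*e != -7 -> ((3*e != -7 -> ((3*e != -7 -> ((3*e != -7 -> ((not (3*e != -7)) and (e + tot > 2*pos - 2 <-> 3*pos > 3*v - 1))) and ((not (3*e != -7)) -> (e + tot > 2*pos - 2 <-> 3*pos > 3*v - 1)))) and ((not (3*e != -7)) -> (e + tot > 2*pos - 2 <-> 3*pos > 3*v - 1)))) and ((not (3*e != -7)) -> (e + tot > 2*pos - 2 <-> 3*pos > 3*v - 1)))) and ((not (3*e != -7)) -> (e + tot > 2*pos - 2 <-> 3*pos > 3*v - 1)))); else branch requires (tot + 2*v < -10 -> (e + tot > 2*pos - 2 <-> 3*pos > 3*e + 20)) and ((not (tot + 2*v < -10)) -> ((3*e != -7 -> ((3*e != -7 -> ((3*e != -7 -> ((3*e != -7 -> ((not (3*e != -7)) and (e + tot > 2*pos - 2 <-> 3*pos > 3*v - 1))) and ((not (3*e != -7)) -> (e + tot > 2*pos - 2 <-> 3*pos > 3*v - 1)))) and ((not (3*e != -7)) -> (e + tot > 2*pos - 2 <-> 3*pos > 3*v - 1)))) and ((not (3*e != -7)) -> (e + tot > 2*pos - 2 <-> 3*pos > 3*v - 1)))) and ((not (3*e != -7)) -> (e + tot > 2*pos - 2 <-> 3*pos > 3*v - 1)))).
Before the if: ((e = 0 and 2*tot = 0) -> ((tot + 2*v < -10 -> (e + tot > 2*pos - 2 <-> 3*pos > 3*e + 20)) and ((not (tot + 2*v < -10)) -> ((3*e != -7 -> ((3*e != -7 -> ((3*e != -7 -> ((3*e != -7 -> ((not (3*e != -7)) and (e + tot > 2*pos - 2 <-> 3*pos > 3*v - 1))) and ((not (3*e != -7)) -> (e + tot > 2*pos - 2 <-> 3*pos > 3*v - 1)))) and ((not (3*e != -7)) -> (e + tot > 2*pos - 2 <-> 3*pos > 3*v - 1)))) and ((not (3*e != -7)) -> (e + tot > 2*pos - 2 <-> 3*pos > 3*v - 1)))) and ((not (3*e != -7)) -> (e + tot > 2*pos - 2 <-> 3*pos > 3*v - 1)))))) and ((not (e = 0 and 2*tot = 0)) -> ((tot + 2*v < -10 -> (e + tot > 2*pos - 2 <-> 3*pos > 3*e + 20)) and ((not (tot + 2*v < -10)) -> ((3*e != -7 -> ((3*e != -7 -> ((3*e != -7 -> ((3*e != -7 -> ((not (3*e != -7)) and (e + tot > 2*pos - 2 <-> 3*pos > 3*v - 1))) and ((not (3*e != -7)) -> (e + tot > 2*pos - 2 <-> 3*pos > 3*v - 1)))) and ((not (3*e != -7)) -> (e + tot > 2*pos - 2 <-> 3*pos > 3*v - 1)))) and ((not (3*e != -7)) -> (e + tot > 2*pos - 2 <-> 3*pos > 3*v - 1)))) and ((not (3*e != -7)) -> (e + tot > 2*pos - 2 <-> 3*pos > 3*v - 1))))))
Then branch requires ((e = 0 and 2*tot = 0) -> ((3*tot + 4*v < -24 -> (e + tot > 2*pos - 2 <-> 3*pos > 3*e + 20)) and ((not (3*tot + 4*v < -24)) -> ((3*e != -7 -> ((3*e != -7 -> ((3*e != -7 -> ((3*e != -7 -> ((not (3*e != -7)) and (e + tot > 2*pos - 2 <-> 3*pos > 3*tot + 6*v + 20))) and ((not (3*e != -7)) -> (e + tot > 2*pos - 2 <-> 3*pos > 3*tot + 6*v + 20)))) and ((not (3*e != -7)) -> (e + tot > 2*pos - 2 <-> 3*pos > 3*tot + 6*v + 20)))) and ((not (3*e != -7)) -> (e + tot > 2*pos - 2 <-> 3*pos > 3*tot + 6*v + 20)))) and ((not (3*e != -7)) -> (e + tot > 2*pos - 2 <-> 3*pos > 3*tot + 6*v + 20)))))) and ((not (e = 0 and 2*tot = 0)) -> ((3*tot + 4*v < -24 -> (e + tot > 2*pos - 2 <-> 3*pos > 3*e + 20)) and ((not (3*tot + 4*v < -24)) -> ((3*e != -7 -> ((3*e != -7 -> ((3*e != -7 -> ((3*e != -7 -> ((not (3*e != -7)) and (e + tot > 2*pos - 2 <-> 3*pos > 3*tot + 6*v + 20))) and ((not (3*e != -7)) -> (e + tot > 2*pos - 2 <-> 3*pos > 3*tot + 6*v + 20)))) and ((not (3*e != -7)) -> (e + tot > 2*pos - 2 <-> 3*pos > 3*tot + 6*v + 20)))) and ((not (3*e != -7)) -> (e + tot > 2*pos - 2 <-> 3*pos > 3*tot + 6*v + 20)))) and ((not (3*e != -7)) -> (e + tot > 2*pos - 2 <-> 3*pos > 3*tot + 6*v + 20)))))); else branch requires ((2*v = -1 and 2*tot = 0) -> ((tot + 2*v < -10 -> (tot + 2*v > 2*pos - 3 <-> 3*pos > 6*v + 23)) and ((not (tot + 2*v < -10)) -> ((6*v != -10 -> ((6*v != -10 -> ((6*v != -10 -> ((6*v != -10 -> ((not (6*v != -10)) and (tot + 2*v > 2*pos - 3 <-> 3*pos > 3*v - 1))) and ((not (6*v != -10)) -> (tot + 2*v > 2*pos - 3 <-> 3*pos > 3*v - 1)))) and ((not (6*v != -10)) -> (tot + 2*v > 2*pos - 3 <-> 3*pos > 3*v - 1)))) and ((not (6*v != -10)) -> (tot + 2*v > 2*pos - 3 <-> 3*pos > 3*v - 1)))) and ((not (6*v != -10)) -> (tot + 2*v > 2*pos - 3 <-> 3*pos > 3*v - 1)))))) and ((not (2*v = -1 and 2*tot = 0)) -> ((tot + 2*v < -10 -> (tot + 2*v > 2*pos - 3 <-> 3*pos > 6*v + 23)) and ((not (tot + 2*v < -10)) -> ((6*v != -10 -> ((6*v != -10 -> ((6*v != -10 -> ((6*v != -10 -> ((not (6*v != -10)) and (tot + 2*v > 2*pos - 3 <-> 3*pos > 3*v - 1))) and ((not (6*v != -10)) -> (tot + 2*v > 2*pos - 3 <-> 3*pos > 3*v - 1)))) and ((not (6*v != -10)) -> (tot + 2*v > 2*pos - 3 <-> 3*pos > 3*v - 1)))) and ((not (6*v != -10)) -> (tot + 2*v > 2*pos - 3 <-> 3*pos > 3*v - 1)))) and ((not (6*v != -10)) -> (tot + 2*v > 2*pos - 3 <-> 3*pos > 3*v - 1)))))).
Before the if: ((v <= 2 and pos != -2) -> (((e = 0 and 2*tot = 0) -> ((3*tot + 4*v < -24 -> (e + tot > 2*pos - 2 <-> 3*pos > 3*e + 20)) and ((not (3*tot + 4*v < -24)) -> ((3*e != -7 -> ((3*e != -7 -> ((3*e != -7 -> ((3*e != -7 -> ((not (3*e != -7)) and (e + tot > 2*pos - 2 <-> 3*pos > 3*tot + 6*v + 20))) and ((not (3*e != -7)) -> (e + tot > 2*pos - 2 <-> 3*pos > 3*tot + 6*v + 20)))) and ((not (3*e != -7)) -> (e + tot > 2*pos - 2 <-> 3*pos > 3*tot + 6*v + 20)))) and ((not (3*e != -7)) -> (e + tot > 2*pos - 2 <-> 3*pos > 3*tot + 6*v + 20)))) and ((not (3*e != -7)) -> (e + tot > 2*pos - 2 <-> 3*pos > 3*tot + 6*v + 20)))))) and ((not (e = 0 and 2*tot = 0)) -> ((3*tot + 4*v < -24 -> (e + tot > 2*pos - 2 <-> 3*pos > 3*e + 20)) and ((not (3*tot + 4*v < -24)) -> ((3*e != -7 -> ((3*e != -7 -> ((3*e != -7 -> ((3*e != -7 -> ((not (3*e != -7)) and (e + tot > 2*pos - 2 <-> 3*pos > 3*tot + 6*v + 20))) and ((not (3*e != -7)) -> (e + tot > 2*pos - 2 <-> 3*pos > 3*tot + 6*v + 20)))) and ((not (3*e != -7)) -> (e + tot > 2*pos - 2 <-> 3*pos > 3*tot + 6*v + 20)))) and ((not (3*e != -7)) -> (e + tot > 2*pos - 2 <-> 3*pos > 3*tot + 6*v + 20)))) and ((not (3*e != -7)) -> (e + tot > 2*pos - 2 <-> 3*pos > 3*tot + 6*v + 20)))))))) and ((not (v <= 2 and pos != -2)) -> (((2*v = -1 and 2*tot = 0) -> ((tot + 2*v < -10 -> (tot + 2*v > 2*pos - 3 <-> 3*pos > 6*v + 23)) and ((not (tot + 2*v < -10)) -> ((6*v != -10 -> ((6*v != -10 -> ((6*v != -10 -> ((6*v != -10 -> ((not (6*v != -10)) and (tot + 2*v > 2*pos - 3 <-> 3*pos > 3*v - 1))) and ((not (6*v != -10)) -> (tot + 2*v > 2*pos - 3 <-> 3*pos > 3*v - 1)))) and ((not (6*v != -10)) -> (tot + 2*v > 2*pos - 3 <-> 3*pos > 3*v - 1)))) and ((not (6*v != -10)) -> (tot + 2*v > 2*pos - 3 <-> 3*pos > 3*v - 1)))) and ((not (6*v != -10)) -> (tot + 2*v > 2*pos - 3 <-> 3*pos > 3*v - 1)))))) and ((not (2*v = -1 and 2*tot = 0)) -> ((tot + 2*v < -10 -> (tot + 2*v > 2*pos - 3 <-> 3*pos > 6*v + 23)) and ((not (tot + 2*v < -10)) -> ((6*v != -10 -> ((6*v != -10 -> ((6*v != -10 -> ((6*v != -10 -> ((not (6*v != -10)) and (tot + 2*v > 2*pos - 3 <-> 3*pos > 3*v - 1))) and ((not (6*v != -10)) -> (tot + 2*v > 2*pos - 3 <-> 3*pos > 3*v - 1)))) and ((not (6*v != -10)) -> (tot + 2*v > 2*pos - 3 <-> 3*pos > 3*v - 1)))) and ((not (6*v != -10)) -> (tot + 2*v > 2*pos - 3 <-> 3*pos > 3*v - 1)))) and ((not (6*v != -10)) -> (tot + 2*v > 2*pos - 3 <-> 3*pos > 3*v - 1))))))))
The weakest precondition is ((v <= 2 and pos != -2) -> (((e = 0 and 2*tot = 0) -> ((3*tot + 4*v < -24 -> (e + tot > 2*pos - 2 <-> 3*pos > 3*e + 20)) and ((not (3*tot + 4*v < -24)) -> ((3*e != -7 -> ((3*e != -7 -> ((3*e != -7 -> ((3*e != -7 -> ((not (3*e != -7)) and (e + tot > 2*pos - 2 <-> 3*pos > 3*tot + 6*v + 20))) and ((not (3*e != -7)) -> (e + tot > 2*pos - 2 <-> 3*pos > 3*tot + 6*v + 20)))) and ((not (3*e != -7)) -> (e + tot > 2*pos - 2 <-> 3*pos > 3*tot + 6*v + 20)))) and ((not (3*e != -7)) -> (e + tot > 2*pos - 2 <-> 3*pos > 3*tot + 6*v + 20)))) and ((not (3*e != -7)) -> (e + tot > 2*pos - 2 <-> 3*pos > 3*tot + 6*v + 20)))))) and ((not (e = 0 and 2*tot = 0)) -> ((3*tot + 4*v < -24 -> (e + tot > 2*pos - 2 <-> 3*pos > 3*e + 20)) and ((not (3*tot + 4*v < -24)) -> ((3*e != -7 -> ((3*e != -7 -> ((3*e != -7 -> ((3*e != -7 -> ((not (3*e != -7)) and (e + tot > 2*pos - 2 <-> 3*pos > 3*tot + 6*v + 20))) and ((not (3*e != -7)) -> (e + tot > 2*pos - 2 <-> 3*pos > 3*tot + 6*v + 20)))) and ((not (3*e != -7)) -> (e + tot > 2*pos - 2 <-> 3*pos > 3*tot + 6*v + 20)))) and ((not (3*e != -7)) -> (e + tot > 2*pos - 2 <-> 3*pos > 3*tot + 6*v + 20)))) and ((not (3*e != -7)) -> (e + tot > 2*pos - 2 <-> 3*pos > 3*tot + 6*v + 20)))))))) and ((not (v <= 2 and pos != -2)) -> (((2*v = -1 and 2*tot = 0) -> ((tot + 2*v < -10 -> (tot + 2*v > 2*pos - 3 <-> 3*pos > 6*v + 23)) and ((not (tot + 2*v < -10)) -> ((6*v != -10 -> ((6*v != -10 -> ((6*v != -10 -> ((6*v != -10 -> ((not (6*v != -10)) and (tot + 2*v > 2*pos - 3 <-> 3*pos > 3*v - 1))) and ((not (6*v != -10)) -> (tot + 2*v > 2*pos - 3 <-> 3*pos > 3*v - 1)))) and ((not (6*v != -10)) -> (tot + 2*v > 2*pos - 3 <-> 3*pos > 3*v - 1)))) and ((not (6*v != -10)) -> (tot + 2*v > 2*pos - 3 <-> 3*pos > 3*v - 1)))) and ((not (6*v != -10)) -> (tot + 2*v > 2*pos - 3 <-> 3*pos > 3*v - 1)))))) and ((not (2*v = -1 and 2*tot = 0)) -> ((tot + 2*v < -10 -> (tot + 2*v > 2*pos - 3 <-> 3*pos > 6*v + 23)) and ((not (tot + 2*v < -10)) -> ((6*v != -10 -> ((6*v != -10 -> ((6*v != -10 -> ((6*v != -10 -> ((not (6*v != -10)) and (tot + 2*v > 2*pos - 3 <-> 3*pos > 3*v - 1))) and ((not (6*v != -10)) -> (tot + 2*v > 2*pos - 3 <-> 3*pos > 3*v - 1)))) and ((not (6*v != -10)) -> (tot + 2*v > 2*pos - 3 <-> 3*pos > 3*v - 1)))) and ((not (6*v != -10)) -> (tot + 2*v > 2*pos - 3 <-> 3*pos > 3*v - 1)))) and ((not (6*v != -10)) -> (tot + 2*v > 2*pos - 3 <-> 3*pos > 3*v - 1)))))))).
Check whether ((v <= 2 and pos != -2) -> (((e = 0 and 2*tot = 0) -> ((3*tot + 4*v < -24 -> (e + tot > 2*pos - 2 <-> 3*pos > 3*e + 20)) and ((not (3*tot + 4*v < -24)) -> ((3*e != -7 -> ((3*e != -7 -> ((3*e != -7 -> ((3*e != -7 -> ((not (3*e != -7)) and (e + tot > 2*pos - 2 <-> 3*pos > 3*tot + 6*v + 20))) and ((not (3*e != -7)) -> (e + tot > 2*pos - 2 <-> 3*pos > 3*tot + 6*v + 20)))) and ((not (3*e != -7)) -> (e + tot > 2*pos - 2 <-> 3*pos > 3*tot + 6*v + 20)))) and ((not (3*e != -7)) -> (e + tot > 2*pos - 2 <-> 3*pos > 3*tot + 6*v + 20)))) and ((not (3*e != -7)) -> (e + tot > 2*pos - 2 <-> 3*pos > 3*tot + 6*v + 20)))))) and ((not (e = 0 and 2*tot = 0)) -> ((3*tot + 4*v < -24 -> (e + tot > 2*pos - 2 <-> 3*pos > 3*e + 20)) and ((not (3*tot + 4*v < -24)) -> ((3*e != -7 -> ((3*e != -7 -> ((3*e != -7 -> ((3*e != -7 -> ((not (3*e != -7)) and (e + tot > 2*pos - 2 <-> 3*pos > 3*tot + 6*v + 20))) and ((not (3*e != -7)) -> (e + tot > 2*pos - 2 <-> 3*pos > 3*tot + 6*v + 20)))) and ((not (3*e != -7)) -> (e + tot > 2*pos - 2 <-> 3*pos > 3*tot + 6*v + 20)))) and ((not (3*e != -7)) -> (e + tot > 2*pos - 2 <-> 3*pos > 3*tot + 6*v + 20)))) and ((not (3*e != -7)) -> (e + tot > 2*pos - 2 <-> 3*pos > 3*tot + 6*v + 20)))))))) and ((not (v <= 2 and pos != -2)) -> (((2*v = -1 and 2*tot = 0) -> ((tot + 2*v < -10 -> (tot + 2*v > 2*pos - 3 <-> 3*pos > 6*v + 23)) and ((not (tot + 2*v < -10)) -> ((6*v != -10 -> ((6*v != -10 -> ((6*v != -10 -> ((6*v != -10 -> ((not (6*v != -10)) and (tot + 2*v > 2*pos - 3 <-> 3*pos > 3*v - 1))) and ((not (6*v != -10)) -> (tot + 2*v > 2*pos - 3 <-> 3*pos > 3*v - 1)))) and ((not (6*v != -10)) -> (tot + 2*v > 2*pos - 3 <-> 3*pos > 3*v - 1)))) and ((not (6*v != -10)) -> (tot + 2*v > 2*pos - 3 <-> 3*pos > 3*v - 1)))) and ((not (6*v != -10)) -> (tot + 2*v > 2*pos - 3 <-> 3*pos > 3*v - 1)))))) and ((not (2*v = -1 and 2*tot = 0)) -> ((tot + 2*v < -10 -> (tot + 2*v > 2*pos - 3 <-> 3*pos > 6*v + 23)) and ((not (tot + 2*v < -14)) -> ((6*v != -10 -> ((6*v != -10 -> ((6*v != -10 -> ((6*v != -10 -> ((not (6*v != -10)) and (tot + 2*v > 2*pos - 3 <-> 3*pos > 3*v - 1))) and ((not (6*v != -10)) -> (tot + 2*v > 2*pos - 3 <-> 3*pos > 3*v - 1)))) and ((not (6*v != -10)) -> (tot + 2*v > 2*pos - 3 <-> 3*pos > 3*v - 1)))) and ((not (6*v != -10)) -> (tot + 2*v > 2*pos - 3 <-> 3*pos > 3*v - 1)))) and ((not (6*v != -10)) -> (tot + 2*v > 2*pos - 3 <-> 3*pos > 3*v - 1)))))))) implies it.
Every state satisfying the precondition satisfies the weakest precondition: the implication holds.
Answer: valid
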